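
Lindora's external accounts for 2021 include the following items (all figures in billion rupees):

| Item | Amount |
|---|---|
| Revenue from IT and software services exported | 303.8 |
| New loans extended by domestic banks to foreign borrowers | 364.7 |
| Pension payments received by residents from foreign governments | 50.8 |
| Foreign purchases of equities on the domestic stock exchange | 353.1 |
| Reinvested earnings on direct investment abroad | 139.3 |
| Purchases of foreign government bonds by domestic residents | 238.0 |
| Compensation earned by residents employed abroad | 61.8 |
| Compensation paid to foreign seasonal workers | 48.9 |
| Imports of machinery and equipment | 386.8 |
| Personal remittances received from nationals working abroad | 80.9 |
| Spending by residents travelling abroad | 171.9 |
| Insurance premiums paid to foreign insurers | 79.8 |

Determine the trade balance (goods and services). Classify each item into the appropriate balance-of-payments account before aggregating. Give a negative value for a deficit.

-334.7

Goods: -386.8
Services: -171.9 - 79.8 + 303.8 = 52.1
Trade balance = -386.8 + 52.1 = -334.7
(Excluded from the trade balance — financial account: new loans extended by domestic banks to foreign borrowers 364.7, foreign purchases of equities on the domestic stock exchange 353.1, purchases of foreign government bonds by domestic residents 238.0; secondary income: pension payments received by residents from foreign governments 50.8, personal remittances received from nationals working abroad 80.9; primary income: reinvested earnings on direct investment abroad 139.3, compensation earned by residents employed abroad 61.8, compensation paid to foreign seasonal workers 48.9.)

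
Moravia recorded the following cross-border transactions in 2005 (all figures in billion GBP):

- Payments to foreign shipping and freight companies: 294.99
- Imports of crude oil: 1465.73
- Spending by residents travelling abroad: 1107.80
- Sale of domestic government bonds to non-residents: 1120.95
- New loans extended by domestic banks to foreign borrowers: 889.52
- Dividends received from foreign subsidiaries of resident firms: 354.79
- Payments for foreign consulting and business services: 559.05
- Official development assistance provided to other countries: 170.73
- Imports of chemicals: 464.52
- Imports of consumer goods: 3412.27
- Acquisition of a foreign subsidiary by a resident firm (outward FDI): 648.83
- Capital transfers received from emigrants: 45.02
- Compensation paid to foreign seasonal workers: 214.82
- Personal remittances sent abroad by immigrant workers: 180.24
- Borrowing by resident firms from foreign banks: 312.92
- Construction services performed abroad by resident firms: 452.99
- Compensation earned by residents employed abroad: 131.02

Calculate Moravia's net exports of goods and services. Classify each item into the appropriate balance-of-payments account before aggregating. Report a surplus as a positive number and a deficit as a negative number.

-6851.37

Goods: -1465.73 - 464.52 - 3412.27 = -5342.52
Services: -559.05 - 294.99 + 452.99 - 1107.80 = -1508.85
Trade balance = -5342.52 + (-1508.85) = -6851.37
(Excluded from the trade balance — financial account: sale of domestic government bonds to non-residents 1120.95, new loans extended by domestic banks to foreign borrowers 889.52, acquisition of a foreign subsidiary by a resident firm (outward FDI) 648.83, borrowing by resident firms from foreign banks 312.92; primary income: dividends received from foreign subsidiaries of resident firms 354.79, compensation paid to foreign seasonal workers 214.82, compensation earned by residents employed abroad 131.02; secondary income: official development assistance provided to other countries 170.73, personal remittances sent abroad by immigrant workers 180.24; capital account: capital transfers received from emigrants 45.02.)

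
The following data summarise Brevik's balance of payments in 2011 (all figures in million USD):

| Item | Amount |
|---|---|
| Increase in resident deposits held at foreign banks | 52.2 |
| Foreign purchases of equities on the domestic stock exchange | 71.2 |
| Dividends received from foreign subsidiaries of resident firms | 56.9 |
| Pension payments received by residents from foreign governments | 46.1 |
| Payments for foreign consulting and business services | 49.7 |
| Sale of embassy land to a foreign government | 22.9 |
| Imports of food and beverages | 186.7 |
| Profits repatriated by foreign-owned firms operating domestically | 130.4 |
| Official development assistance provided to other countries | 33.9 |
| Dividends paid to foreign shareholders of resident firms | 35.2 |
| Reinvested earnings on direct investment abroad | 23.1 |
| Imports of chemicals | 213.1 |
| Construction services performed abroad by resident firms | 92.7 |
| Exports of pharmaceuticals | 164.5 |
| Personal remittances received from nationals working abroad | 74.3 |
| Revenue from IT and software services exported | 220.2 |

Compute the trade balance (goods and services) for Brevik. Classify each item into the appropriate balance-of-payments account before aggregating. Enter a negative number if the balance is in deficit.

27.9

Goods: -213.1 - 186.7 + 164.5 = -235.3
Services: -49.7 + 220.2 + 92.7 = 263.2
Trade balance = -235.3 + 263.2 = 27.9
(Excluded from the trade balance — financial account: increase in resident deposits held at foreign banks 52.2, foreign purchases of equities on the domestic stock exchange 71.2; primary income: dividends received from foreign subsidiaries of resident firms 56.9, profits repatriated by foreign-owned firms operating domestically 130.4, dividends paid to foreign shareholders of resident firms 35.2, reinvested earnings on direct investment abroad 23.1; secondary income: pension payments received by residents from foreign governments 46.1, official development assistance provided to other countries 33.9, personal remittances received from nationals working abroad 74.3; capital account: sale of embassy land to a foreign government 22.9.)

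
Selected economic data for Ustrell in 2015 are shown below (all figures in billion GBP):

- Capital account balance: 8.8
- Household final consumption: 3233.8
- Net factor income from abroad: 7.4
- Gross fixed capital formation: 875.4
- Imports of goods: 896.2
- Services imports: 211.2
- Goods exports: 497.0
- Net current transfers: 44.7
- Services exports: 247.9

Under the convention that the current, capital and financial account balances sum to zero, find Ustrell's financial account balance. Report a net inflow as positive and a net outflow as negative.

301.6

Goods balance = 497.0 - 896.2 = -399.2
Services balance = 247.9 - 211.2 = 36.7
Trade balance (goods + services) = -399.2 + 36.7 = -362.5
Net primary income = 7.4
Net secondary income = 44.7
Current account = -362.5 + 7.4 + 44.7 = -310.4
Financial account = -(-310.4 + 8.8) = 301.6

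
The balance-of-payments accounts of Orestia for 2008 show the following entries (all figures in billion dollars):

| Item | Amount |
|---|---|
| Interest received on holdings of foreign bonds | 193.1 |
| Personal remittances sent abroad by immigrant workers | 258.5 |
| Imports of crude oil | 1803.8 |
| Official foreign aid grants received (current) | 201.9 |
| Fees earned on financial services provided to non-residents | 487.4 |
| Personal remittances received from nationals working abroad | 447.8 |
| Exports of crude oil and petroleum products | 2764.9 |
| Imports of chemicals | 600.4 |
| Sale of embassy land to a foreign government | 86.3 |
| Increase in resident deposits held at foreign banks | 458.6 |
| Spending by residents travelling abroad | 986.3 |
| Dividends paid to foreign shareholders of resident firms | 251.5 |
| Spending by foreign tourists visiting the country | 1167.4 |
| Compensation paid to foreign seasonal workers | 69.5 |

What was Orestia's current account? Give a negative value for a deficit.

Goods: -600.4 + 2764.9 - 1803.8 = 360.7
Services: -986.3 + 1167.4 + 487.4 = 668.5
Primary income: 193.1 - 69.5 - 251.5 = -127.9
Secondary income: 201.9 + 447.8 - 258.5 = 391.2
Current account = 360.7 + 668.5 + (-127.9) + 391.2 = 1292.5
(Excluded from the current account — capital account: sale of embassy land to a foreign government 86.3; financial account: increase in resident deposits held at foreign banks 458.6.)

1292.5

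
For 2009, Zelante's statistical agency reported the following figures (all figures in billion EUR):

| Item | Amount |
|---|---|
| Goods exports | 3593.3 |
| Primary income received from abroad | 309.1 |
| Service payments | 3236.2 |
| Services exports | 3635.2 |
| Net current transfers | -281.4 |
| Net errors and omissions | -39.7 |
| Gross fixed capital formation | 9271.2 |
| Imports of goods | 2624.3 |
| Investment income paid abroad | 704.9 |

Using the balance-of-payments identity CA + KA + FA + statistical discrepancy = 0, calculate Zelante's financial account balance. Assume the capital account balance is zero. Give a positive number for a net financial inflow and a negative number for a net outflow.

Goods balance = 3593.3 - 2624.3 = 969.0
Services balance = 3635.2 - 3236.2 = 399.0
Trade balance (goods + services) = 969.0 + 399.0 = 1368.0
Net primary income = 309.1 - 704.9 = -395.8
Net secondary income = -281.4
Current account = 1368.0 + (-395.8) + (-281.4) = 690.8
Financial account = -(690.8 + (-39.7)) = -651.1

-651.1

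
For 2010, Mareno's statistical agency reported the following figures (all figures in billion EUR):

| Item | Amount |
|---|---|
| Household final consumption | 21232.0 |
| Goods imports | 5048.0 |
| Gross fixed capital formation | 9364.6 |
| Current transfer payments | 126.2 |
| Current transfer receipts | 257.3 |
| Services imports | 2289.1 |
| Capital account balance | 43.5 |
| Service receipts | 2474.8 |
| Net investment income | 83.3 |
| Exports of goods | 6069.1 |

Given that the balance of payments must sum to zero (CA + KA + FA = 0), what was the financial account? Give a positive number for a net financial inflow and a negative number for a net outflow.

Goods balance = 6069.1 - 5048.0 = 1021.1
Services balance = 2474.8 - 2289.1 = 185.7
Trade balance (goods + services) = 1021.1 + 185.7 = 1206.8
Net primary income = 83.3
Net secondary income = 257.3 - 126.2 = 131.1
Current account = 1206.8 + 83.3 + 131.1 = 1421.2
Financial account = -(1421.2 + 43.5) = -1464.7

-1464.7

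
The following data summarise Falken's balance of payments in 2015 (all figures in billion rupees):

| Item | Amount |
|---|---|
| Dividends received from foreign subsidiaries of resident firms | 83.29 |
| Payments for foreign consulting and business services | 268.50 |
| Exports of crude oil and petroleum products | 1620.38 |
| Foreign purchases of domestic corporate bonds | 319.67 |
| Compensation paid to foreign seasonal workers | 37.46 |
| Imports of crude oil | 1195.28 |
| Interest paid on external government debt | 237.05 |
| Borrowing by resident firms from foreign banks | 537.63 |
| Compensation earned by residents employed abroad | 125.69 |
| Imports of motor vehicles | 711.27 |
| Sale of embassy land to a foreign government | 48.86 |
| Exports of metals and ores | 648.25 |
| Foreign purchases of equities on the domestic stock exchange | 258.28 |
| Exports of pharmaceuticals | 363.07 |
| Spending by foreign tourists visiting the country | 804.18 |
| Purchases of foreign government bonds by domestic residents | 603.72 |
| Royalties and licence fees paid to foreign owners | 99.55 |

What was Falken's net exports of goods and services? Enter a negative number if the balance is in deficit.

1161.28

Goods: -1195.28 + 363.07 - 711.27 + 1620.38 + 648.25 = 725.15
Services: -99.55 - 268.50 + 804.18 = 436.13
Trade balance = 725.15 + 436.13 = 1161.28
(Excluded from the trade balance — primary income: dividends received from foreign subsidiaries of resident firms 83.29, compensation paid to foreign seasonal workers 37.46, interest paid on external government debt 237.05, compensation earned by residents employed abroad 125.69; financial account: foreign purchases of domestic corporate bonds 319.67, borrowing by resident firms from foreign banks 537.63, foreign purchases of equities on the domestic stock exchange 258.28, purchases of foreign government bonds by domestic residents 603.72; capital account: sale of embassy land to a foreign government 48.86.)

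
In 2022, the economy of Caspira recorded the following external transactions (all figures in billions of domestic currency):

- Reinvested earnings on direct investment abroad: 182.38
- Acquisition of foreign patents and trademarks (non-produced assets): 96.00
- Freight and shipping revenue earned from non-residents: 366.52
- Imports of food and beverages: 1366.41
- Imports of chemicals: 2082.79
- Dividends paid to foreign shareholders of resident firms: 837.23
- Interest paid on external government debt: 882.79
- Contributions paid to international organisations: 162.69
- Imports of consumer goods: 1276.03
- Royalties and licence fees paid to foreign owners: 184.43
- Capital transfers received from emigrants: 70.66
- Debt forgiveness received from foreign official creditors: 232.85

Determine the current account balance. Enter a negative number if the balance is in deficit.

Goods: -2082.79 - 1366.41 - 1276.03 = -4725.23
Services: -184.43 + 366.52 = 182.09
Primary income: 182.38 - 882.79 - 837.23 = -1537.64
Secondary income: -162.69
Current account = (-4725.23) + 182.09 + (-1537.64) + (-162.69) = -6243.47
(Excluded from the current account — capital account: acquisition of foreign patents and trademarks (non-produced assets) 96.00, capital transfers received from emigrants 70.66, debt forgiveness received from foreign official creditors 232.85.)

-6243.47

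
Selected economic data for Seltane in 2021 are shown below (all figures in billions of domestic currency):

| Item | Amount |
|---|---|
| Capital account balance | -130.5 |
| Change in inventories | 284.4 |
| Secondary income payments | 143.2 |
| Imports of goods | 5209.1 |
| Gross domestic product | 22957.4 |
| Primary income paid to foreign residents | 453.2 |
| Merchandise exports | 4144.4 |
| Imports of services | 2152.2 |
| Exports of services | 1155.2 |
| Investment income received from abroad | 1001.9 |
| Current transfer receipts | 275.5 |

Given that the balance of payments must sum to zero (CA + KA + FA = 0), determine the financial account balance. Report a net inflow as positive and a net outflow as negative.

Goods balance = 4144.4 - 5209.1 = -1064.7
Services balance = 1155.2 - 2152.2 = -997.0
Trade balance (goods + services) = -1064.7 + (-997.0) = -2061.7
Net primary income = 1001.9 - 453.2 = 548.7
Net secondary income = 275.5 - 143.2 = 132.3
Current account = -2061.7 + 548.7 + 132.3 = -1380.7
Financial account = -(-1380.7 + (-130.5)) = 1511.2

1511.2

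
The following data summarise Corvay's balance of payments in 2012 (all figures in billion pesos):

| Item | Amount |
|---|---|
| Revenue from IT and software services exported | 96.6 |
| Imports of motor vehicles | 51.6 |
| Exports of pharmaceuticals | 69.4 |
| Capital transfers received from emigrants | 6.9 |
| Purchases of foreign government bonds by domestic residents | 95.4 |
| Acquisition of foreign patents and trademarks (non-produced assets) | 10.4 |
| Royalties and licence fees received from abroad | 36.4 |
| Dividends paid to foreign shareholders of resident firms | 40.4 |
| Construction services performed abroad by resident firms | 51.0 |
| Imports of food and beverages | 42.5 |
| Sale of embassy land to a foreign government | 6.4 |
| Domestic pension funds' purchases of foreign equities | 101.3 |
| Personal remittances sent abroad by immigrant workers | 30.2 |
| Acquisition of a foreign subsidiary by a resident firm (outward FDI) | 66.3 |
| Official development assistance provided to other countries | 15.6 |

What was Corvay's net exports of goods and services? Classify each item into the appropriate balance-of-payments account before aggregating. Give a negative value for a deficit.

159.3

Goods: -51.6 - 42.5 + 69.4 = -24.7
Services: 36.4 + 96.6 + 51.0 = 184.0
Trade balance = -24.7 + 184.0 = 159.3
(Excluded from the trade balance — capital account: capital transfers received from emigrants 6.9, acquisition of foreign patents and trademarks (non-produced assets) 10.4, sale of embassy land to a foreign government 6.4; financial account: purchases of foreign government bonds by domestic residents 95.4, domestic pension funds' purchases of foreign equities 101.3, acquisition of a foreign subsidiary by a resident firm (outward FDI) 66.3; primary income: dividends paid to foreign shareholders of resident firms 40.4; secondary income: personal remittances sent abroad by immigrant workers 30.2, official development assistance provided to other countries 15.6.)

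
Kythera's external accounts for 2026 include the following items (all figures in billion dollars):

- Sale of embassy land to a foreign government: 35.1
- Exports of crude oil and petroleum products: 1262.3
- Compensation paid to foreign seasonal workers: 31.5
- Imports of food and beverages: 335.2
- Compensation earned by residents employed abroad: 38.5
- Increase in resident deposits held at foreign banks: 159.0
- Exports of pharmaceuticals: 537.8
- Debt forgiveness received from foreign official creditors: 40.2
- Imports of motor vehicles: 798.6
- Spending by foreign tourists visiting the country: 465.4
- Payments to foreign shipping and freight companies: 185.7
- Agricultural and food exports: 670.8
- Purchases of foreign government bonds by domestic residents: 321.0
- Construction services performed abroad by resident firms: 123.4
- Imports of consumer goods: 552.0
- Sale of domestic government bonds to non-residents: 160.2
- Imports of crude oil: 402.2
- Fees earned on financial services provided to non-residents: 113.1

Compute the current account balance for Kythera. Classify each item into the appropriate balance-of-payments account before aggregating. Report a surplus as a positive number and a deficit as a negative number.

Goods: 537.8 - 552.0 + 670.8 + 1262.3 - 798.6 - 402.2 - 335.2 = 382.9
Services: 123.4 - 185.7 + 465.4 + 113.1 = 516.2
Primary income: 38.5 - 31.5 = 7.0
Current account = 382.9 + 516.2 + 7.0 = 906.1
(Excluded from the current account — capital account: sale of embassy land to a foreign government 35.1, debt forgiveness received from foreign official creditors 40.2; financial account: increase in resident deposits held at foreign banks 159.0, purchases of foreign government bonds by domestic residents 321.0, sale of domestic government bonds to non-residents 160.2.)

906.1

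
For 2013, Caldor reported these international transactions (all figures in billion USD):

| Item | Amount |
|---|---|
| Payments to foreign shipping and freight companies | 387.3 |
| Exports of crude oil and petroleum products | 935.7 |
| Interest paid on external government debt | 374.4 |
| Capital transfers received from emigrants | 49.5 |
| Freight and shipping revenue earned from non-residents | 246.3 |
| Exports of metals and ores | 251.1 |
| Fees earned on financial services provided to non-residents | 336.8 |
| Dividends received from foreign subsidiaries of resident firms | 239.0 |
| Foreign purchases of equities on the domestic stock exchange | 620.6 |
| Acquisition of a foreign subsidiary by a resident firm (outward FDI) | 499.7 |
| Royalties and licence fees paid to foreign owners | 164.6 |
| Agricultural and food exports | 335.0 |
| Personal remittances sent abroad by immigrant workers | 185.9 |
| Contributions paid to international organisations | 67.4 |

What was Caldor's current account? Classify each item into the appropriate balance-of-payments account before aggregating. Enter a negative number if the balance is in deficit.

1164.3

Goods: 335.0 + 251.1 + 935.7 = 1521.8
Services: -387.3 + 336.8 + 246.3 - 164.6 = 31.2
Primary income: 239.0 - 374.4 = -135.4
Secondary income: -185.9 - 67.4 = -253.3
Current account = 1521.8 + 31.2 + (-135.4) + (-253.3) = 1164.3
(Excluded from the current account — capital account: capital transfers received from emigrants 49.5; financial account: foreign purchases of equities on the domestic stock exchange 620.6, acquisition of a foreign subsidiary by a resident firm (outward FDI) 499.7.)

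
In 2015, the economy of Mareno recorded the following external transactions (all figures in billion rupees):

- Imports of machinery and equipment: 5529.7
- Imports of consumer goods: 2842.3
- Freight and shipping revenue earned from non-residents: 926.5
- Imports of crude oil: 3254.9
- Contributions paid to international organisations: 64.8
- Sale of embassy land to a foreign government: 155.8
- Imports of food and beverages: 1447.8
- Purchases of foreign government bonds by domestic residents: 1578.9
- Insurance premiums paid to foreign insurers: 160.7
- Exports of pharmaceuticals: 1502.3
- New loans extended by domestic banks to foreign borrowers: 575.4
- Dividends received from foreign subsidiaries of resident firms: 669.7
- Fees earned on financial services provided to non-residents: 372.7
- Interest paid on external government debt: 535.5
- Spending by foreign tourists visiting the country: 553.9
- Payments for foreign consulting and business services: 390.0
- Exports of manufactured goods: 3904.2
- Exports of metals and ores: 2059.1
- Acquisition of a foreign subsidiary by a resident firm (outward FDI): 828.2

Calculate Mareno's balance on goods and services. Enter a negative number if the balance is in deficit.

Goods: -5529.7 + 2059.1 - 3254.9 + 3904.2 + 1502.3 - 1447.8 - 2842.3 = -5609.1
Services: -160.7 + 926.5 + 372.7 - 390.0 + 553.9 = 1302.4
Trade balance = -5609.1 + 1302.4 = -4306.7
(Excluded from the trade balance — secondary income: contributions paid to international organisations 64.8; capital account: sale of embassy land to a foreign government 155.8; financial account: purchases of foreign government bonds by domestic residents 1578.9, new loans extended by domestic banks to foreign borrowers 575.4, acquisition of a foreign subsidiary by a resident firm (outward FDI) 828.2; primary income: dividends received from foreign subsidiaries of resident firms 669.7, interest paid on external government debt 535.5.)

-4306.7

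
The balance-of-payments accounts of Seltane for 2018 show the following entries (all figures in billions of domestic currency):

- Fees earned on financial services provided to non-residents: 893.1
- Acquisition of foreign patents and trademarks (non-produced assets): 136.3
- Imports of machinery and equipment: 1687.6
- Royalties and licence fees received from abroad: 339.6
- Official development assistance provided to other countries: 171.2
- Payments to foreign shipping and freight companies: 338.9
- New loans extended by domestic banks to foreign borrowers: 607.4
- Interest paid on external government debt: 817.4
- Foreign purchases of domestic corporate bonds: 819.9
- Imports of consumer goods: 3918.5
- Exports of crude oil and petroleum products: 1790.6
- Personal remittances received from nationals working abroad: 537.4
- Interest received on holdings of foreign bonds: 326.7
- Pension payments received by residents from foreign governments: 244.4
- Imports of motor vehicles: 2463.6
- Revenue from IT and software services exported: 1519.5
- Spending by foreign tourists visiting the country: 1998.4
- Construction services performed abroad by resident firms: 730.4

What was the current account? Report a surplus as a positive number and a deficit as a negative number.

-1017.1

Goods: -3918.5 + 1790.6 - 2463.6 - 1687.6 = -6279.1
Services: 1998.4 + 730.4 + 893.1 - 338.9 + 339.6 + 1519.5 = 5142.1
Primary income: 326.7 - 817.4 = -490.7
Secondary income: 244.4 - 171.2 + 537.4 = 610.6
Current account = (-6279.1) + 5142.1 + (-490.7) + 610.6 = -1017.1
(Excluded from the current account — capital account: acquisition of foreign patents and trademarks (non-produced assets) 136.3; financial account: new loans extended by domestic banks to foreign borrowers 607.4, foreign purchases of domestic corporate bonds 819.9.)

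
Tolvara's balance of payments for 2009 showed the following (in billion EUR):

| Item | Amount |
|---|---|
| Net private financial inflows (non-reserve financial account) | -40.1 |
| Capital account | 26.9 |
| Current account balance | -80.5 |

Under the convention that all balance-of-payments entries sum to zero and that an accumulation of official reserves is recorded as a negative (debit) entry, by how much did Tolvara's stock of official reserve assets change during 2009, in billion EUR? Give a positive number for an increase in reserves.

Official reserve transactions balance = -((-80.5) + 26.9 + (-40.1)) = 93.7
An accumulation of reserves is recorded as a debit (negative entry), so the change in the stock of reserves is the negative of that balance.
Change in official reserves = -(93.7) = -93.7

-93.7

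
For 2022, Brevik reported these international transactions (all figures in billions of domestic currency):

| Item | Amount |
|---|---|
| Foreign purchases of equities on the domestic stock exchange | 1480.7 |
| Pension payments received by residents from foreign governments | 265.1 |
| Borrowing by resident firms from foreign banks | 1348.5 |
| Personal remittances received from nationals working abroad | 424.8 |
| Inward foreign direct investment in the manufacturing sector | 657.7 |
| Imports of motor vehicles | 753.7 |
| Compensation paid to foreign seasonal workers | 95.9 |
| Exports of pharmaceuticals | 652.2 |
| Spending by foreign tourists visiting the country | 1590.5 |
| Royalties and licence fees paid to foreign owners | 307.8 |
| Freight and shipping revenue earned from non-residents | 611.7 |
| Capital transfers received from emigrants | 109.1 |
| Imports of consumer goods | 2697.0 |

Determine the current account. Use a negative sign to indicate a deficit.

Goods: 652.2 - 2697.0 - 753.7 = -2798.5
Services: 1590.5 + 611.7 - 307.8 = 1894.4
Primary income: -95.9
Secondary income: 265.1 + 424.8 = 689.9
Current account = (-2798.5) + 1894.4 + (-95.9) + 689.9 = -310.1
(Excluded from the current account — financial account: foreign purchases of equities on the domestic stock exchange 1480.7, borrowing by resident firms from foreign banks 1348.5, inward foreign direct investment in the manufacturing sector 657.7; capital account: capital transfers received from emigrants 109.1.)

-310.1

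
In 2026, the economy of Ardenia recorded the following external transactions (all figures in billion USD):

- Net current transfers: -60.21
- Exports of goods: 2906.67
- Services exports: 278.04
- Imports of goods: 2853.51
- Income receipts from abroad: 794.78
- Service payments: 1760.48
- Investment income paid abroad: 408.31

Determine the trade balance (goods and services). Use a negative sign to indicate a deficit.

-1429.28

Goods balance = 2906.67 - 2853.51 = 53.16
Services balance = 278.04 - 1760.48 = -1482.44
Trade balance (goods + services) = 53.16 + (-1482.44) = -1429.28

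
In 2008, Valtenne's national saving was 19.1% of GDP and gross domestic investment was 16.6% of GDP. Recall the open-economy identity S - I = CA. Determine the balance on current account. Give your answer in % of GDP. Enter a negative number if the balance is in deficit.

2.5

S - I = CA (net lending to the rest of the world).
CA = S - I = 19.1 - 16.6 = 2.5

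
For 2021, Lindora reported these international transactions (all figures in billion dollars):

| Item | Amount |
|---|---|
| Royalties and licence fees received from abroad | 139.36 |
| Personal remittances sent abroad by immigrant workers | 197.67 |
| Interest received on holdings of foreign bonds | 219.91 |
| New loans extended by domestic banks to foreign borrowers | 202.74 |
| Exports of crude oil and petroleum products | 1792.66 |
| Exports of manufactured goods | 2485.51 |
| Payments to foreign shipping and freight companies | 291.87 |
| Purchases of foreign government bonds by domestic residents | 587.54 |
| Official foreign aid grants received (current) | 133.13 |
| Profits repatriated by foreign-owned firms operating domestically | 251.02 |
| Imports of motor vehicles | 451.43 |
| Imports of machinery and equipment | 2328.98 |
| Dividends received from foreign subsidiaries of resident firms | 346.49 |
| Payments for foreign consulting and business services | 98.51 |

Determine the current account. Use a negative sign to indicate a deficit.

Goods: 2485.51 + 1792.66 - 2328.98 - 451.43 = 1497.76
Services: -98.51 + 139.36 - 291.87 = -251.02
Primary income: -251.02 + 346.49 + 219.91 = 315.38
Secondary income: -197.67 + 133.13 = -64.54
Current account = 1497.76 + (-251.02) + 315.38 + (-64.54) = 1497.58
(Excluded from the current account — financial account: new loans extended by domestic banks to foreign borrowers 202.74, purchases of foreign government bonds by domestic residents 587.54.)

1497.58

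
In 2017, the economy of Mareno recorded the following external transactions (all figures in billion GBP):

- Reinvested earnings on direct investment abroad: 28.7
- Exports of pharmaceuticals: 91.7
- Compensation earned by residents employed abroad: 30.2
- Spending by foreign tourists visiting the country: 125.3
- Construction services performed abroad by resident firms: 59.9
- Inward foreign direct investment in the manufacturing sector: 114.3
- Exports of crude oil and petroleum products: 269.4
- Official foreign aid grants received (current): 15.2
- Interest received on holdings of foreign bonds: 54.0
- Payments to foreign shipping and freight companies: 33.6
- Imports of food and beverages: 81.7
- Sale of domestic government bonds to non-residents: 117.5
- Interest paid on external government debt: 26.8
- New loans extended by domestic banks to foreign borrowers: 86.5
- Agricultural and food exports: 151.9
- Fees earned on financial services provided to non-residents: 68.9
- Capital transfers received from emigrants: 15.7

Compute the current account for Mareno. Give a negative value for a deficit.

Goods: 151.9 + 91.7 - 81.7 + 269.4 = 431.3
Services: 68.9 + 125.3 + 59.9 - 33.6 = 220.5
Primary income: 54.0 + 30.2 + 28.7 - 26.8 = 86.1
Secondary income: 15.2
Current account = 431.3 + 220.5 + 86.1 + 15.2 = 753.1
(Excluded from the current account — financial account: inward foreign direct investment in the manufacturing sector 114.3, sale of domestic government bonds to non-residents 117.5, new loans extended by domestic banks to foreign borrowers 86.5; capital account: capital transfers received from emigrants 15.7.)

753.1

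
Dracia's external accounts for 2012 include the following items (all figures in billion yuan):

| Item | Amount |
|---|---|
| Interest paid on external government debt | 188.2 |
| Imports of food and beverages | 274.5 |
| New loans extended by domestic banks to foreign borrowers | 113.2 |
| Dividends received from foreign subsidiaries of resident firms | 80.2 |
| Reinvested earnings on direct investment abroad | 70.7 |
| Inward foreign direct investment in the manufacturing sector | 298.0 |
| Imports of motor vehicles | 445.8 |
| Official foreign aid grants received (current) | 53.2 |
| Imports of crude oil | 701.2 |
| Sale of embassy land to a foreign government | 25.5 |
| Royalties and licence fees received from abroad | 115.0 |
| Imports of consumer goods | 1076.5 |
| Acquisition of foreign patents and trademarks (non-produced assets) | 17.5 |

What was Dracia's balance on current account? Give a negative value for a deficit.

Goods: -274.5 - 701.2 - 1076.5 - 445.8 = -2498.0
Services: 115.0
Primary income: -188.2 + 70.7 + 80.2 = -37.3
Secondary income: 53.2
Current account = (-2498.0) + 115.0 + (-37.3) + 53.2 = -2367.1
(Excluded from the current account — financial account: new loans extended by domestic banks to foreign borrowers 113.2, inward foreign direct investment in the manufacturing sector 298.0; capital account: sale of embassy land to a foreign government 25.5, acquisition of foreign patents and trademarks (non-produced assets) 17.5.)

-2367.1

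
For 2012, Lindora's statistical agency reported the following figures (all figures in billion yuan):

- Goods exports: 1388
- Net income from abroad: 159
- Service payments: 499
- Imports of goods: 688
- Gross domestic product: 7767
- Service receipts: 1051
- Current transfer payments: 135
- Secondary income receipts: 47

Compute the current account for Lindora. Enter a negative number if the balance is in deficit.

1323

Goods balance = 1388 - 688 = 700
Services balance = 1051 - 499 = 552
Trade balance (goods + services) = 700 + 552 = 1252
Net primary income = 159
Net secondary income = 47 - 135 = -88
Current account = 1252 + 159 + (-88) = 1323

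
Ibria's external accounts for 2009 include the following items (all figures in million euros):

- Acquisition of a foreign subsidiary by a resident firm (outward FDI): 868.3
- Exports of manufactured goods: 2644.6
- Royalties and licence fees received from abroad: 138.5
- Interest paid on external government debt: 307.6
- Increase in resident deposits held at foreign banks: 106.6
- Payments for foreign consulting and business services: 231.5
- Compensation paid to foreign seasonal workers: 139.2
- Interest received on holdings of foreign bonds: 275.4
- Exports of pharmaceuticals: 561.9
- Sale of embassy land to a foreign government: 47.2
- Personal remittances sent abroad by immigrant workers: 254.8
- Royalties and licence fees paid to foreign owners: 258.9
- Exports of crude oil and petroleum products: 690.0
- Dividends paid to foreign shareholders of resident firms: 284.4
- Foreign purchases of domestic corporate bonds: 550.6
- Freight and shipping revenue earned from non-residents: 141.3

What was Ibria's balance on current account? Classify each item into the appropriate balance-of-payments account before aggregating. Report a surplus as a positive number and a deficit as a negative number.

Goods: 690.0 + 561.9 + 2644.6 = 3896.5
Services: 138.5 + 141.3 - 258.9 - 231.5 = -210.6
Primary income: -284.4 - 307.6 - 139.2 + 275.4 = -455.8
Secondary income: -254.8
Current account = 3896.5 + (-210.6) + (-455.8) + (-254.8) = 2975.3
(Excluded from the current account — financial account: acquisition of a foreign subsidiary by a resident firm (outward FDI) 868.3, increase in resident deposits held at foreign banks 106.6, foreign purchases of domestic corporate bonds 550.6; capital account: sale of embassy land to a foreign government 47.2.)

2975.3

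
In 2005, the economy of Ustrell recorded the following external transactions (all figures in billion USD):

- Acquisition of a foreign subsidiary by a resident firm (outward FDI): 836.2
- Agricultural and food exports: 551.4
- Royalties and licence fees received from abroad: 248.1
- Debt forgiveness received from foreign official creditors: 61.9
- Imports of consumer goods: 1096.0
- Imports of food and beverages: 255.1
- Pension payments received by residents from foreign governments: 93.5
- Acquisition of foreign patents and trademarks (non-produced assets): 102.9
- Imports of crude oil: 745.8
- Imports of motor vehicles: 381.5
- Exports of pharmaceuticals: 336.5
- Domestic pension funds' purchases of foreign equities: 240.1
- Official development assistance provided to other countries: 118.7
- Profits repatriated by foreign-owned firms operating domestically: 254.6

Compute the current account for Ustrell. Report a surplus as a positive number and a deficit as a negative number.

Goods: 551.4 - 745.8 - 1096.0 - 255.1 + 336.5 - 381.5 = -1590.5
Services: 248.1
Primary income: -254.6
Secondary income: -118.7 + 93.5 = -25.2
Current account = (-1590.5) + 248.1 + (-254.6) + (-25.2) = -1622.2
(Excluded from the current account — financial account: acquisition of a foreign subsidiary by a resident firm (outward FDI) 836.2, domestic pension funds' purchases of foreign equities 240.1; capital account: debt forgiveness received from foreign official creditors 61.9, acquisition of foreign patents and trademarks (non-produced assets) 102.9.)

-1622.2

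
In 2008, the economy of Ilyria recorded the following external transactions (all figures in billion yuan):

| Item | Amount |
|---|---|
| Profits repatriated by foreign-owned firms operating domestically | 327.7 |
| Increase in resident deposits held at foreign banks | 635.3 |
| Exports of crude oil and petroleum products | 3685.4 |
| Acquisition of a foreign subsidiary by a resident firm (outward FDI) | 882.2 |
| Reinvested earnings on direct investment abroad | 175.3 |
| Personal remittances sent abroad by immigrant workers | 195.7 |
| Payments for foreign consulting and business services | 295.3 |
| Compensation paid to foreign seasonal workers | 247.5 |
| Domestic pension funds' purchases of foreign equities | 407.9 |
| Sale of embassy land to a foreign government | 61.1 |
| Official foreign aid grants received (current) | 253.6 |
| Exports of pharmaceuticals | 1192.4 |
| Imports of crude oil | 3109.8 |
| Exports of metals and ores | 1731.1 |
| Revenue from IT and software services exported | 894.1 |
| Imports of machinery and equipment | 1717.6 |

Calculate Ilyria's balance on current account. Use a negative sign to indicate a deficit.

Goods: -1717.6 + 1731.1 + 3685.4 - 3109.8 + 1192.4 = 1781.5
Services: -295.3 + 894.1 = 598.8
Primary income: -247.5 + 175.3 - 327.7 = -399.9
Secondary income: 253.6 - 195.7 = 57.9
Current account = 1781.5 + 598.8 + (-399.9) + 57.9 = 2038.3
(Excluded from the current account — financial account: increase in resident deposits held at foreign banks 635.3, acquisition of a foreign subsidiary by a resident firm (outward FDI) 882.2, domestic pension funds' purchases of foreign equities 407.9; capital account: sale of embassy land to a foreign government 61.1.)

2038.3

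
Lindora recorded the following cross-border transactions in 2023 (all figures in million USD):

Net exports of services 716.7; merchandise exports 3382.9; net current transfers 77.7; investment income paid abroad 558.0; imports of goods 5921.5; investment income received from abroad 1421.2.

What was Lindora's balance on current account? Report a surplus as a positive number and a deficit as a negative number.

Goods balance = 3382.9 - 5921.5 = -2538.6
Services balance = 716.7
Trade balance (goods + services) = -2538.6 + 716.7 = -1821.9
Net primary income = 1421.2 - 558.0 = 863.2
Net secondary income = 77.7
Current account = -1821.9 + 863.2 + 77.7 = -881.0

-881.0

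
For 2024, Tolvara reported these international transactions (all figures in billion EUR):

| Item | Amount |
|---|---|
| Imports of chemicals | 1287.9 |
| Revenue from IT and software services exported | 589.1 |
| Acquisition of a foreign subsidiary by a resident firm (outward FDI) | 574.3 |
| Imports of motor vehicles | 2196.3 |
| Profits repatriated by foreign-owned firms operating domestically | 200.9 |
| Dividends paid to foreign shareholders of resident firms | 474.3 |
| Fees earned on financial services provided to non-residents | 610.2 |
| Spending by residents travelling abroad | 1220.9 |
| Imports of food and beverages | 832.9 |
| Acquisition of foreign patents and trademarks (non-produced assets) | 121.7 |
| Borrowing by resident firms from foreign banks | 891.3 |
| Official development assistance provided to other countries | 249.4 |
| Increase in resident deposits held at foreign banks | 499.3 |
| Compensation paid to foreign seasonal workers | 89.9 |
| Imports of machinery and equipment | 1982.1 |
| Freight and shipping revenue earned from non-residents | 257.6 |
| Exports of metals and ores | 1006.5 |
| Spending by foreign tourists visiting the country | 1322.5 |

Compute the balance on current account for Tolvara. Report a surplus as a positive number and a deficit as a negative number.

-4748.7

Goods: -2196.3 - 1287.9 + 1006.5 - 1982.1 - 832.9 = -5292.7
Services: 1322.5 + 589.1 + 610.2 + 257.6 - 1220.9 = 1558.5
Primary income: -474.3 - 89.9 - 200.9 = -765.1
Secondary income: -249.4
Current account = (-5292.7) + 1558.5 + (-765.1) + (-249.4) = -4748.7
(Excluded from the current account — financial account: acquisition of a foreign subsidiary by a resident firm (outward FDI) 574.3, borrowing by resident firms from foreign banks 891.3, increase in resident deposits held at foreign banks 499.3; capital account: acquisition of foreign patents and trademarks (non-produced assets) 121.7.)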